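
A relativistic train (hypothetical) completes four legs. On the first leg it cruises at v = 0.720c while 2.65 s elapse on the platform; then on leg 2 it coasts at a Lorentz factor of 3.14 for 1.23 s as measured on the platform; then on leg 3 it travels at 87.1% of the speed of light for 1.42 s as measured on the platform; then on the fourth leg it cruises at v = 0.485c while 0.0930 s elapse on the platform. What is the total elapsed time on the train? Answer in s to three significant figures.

Leg 1: γ = 1/√(1 − 0.720²) = 1/√0.4816 = 1.441; τ_1 = 2.65/1.441 = 1.839 s.
Leg 2: γ = 3.14; τ_2 = 1.23/3.140 = 0.3917 s.
Leg 3: β = 0.871; γ = 1/√(1 − 0.871²) = 1/√0.2414 = 2.035; τ_3 = 1.42/2.035 = 0.6976 s.
Leg 4: γ = 1/√(1 − 0.485²) = 1/√0.7648 = 1.143; τ_4 = 0.0930/1.143 = 0.08133 s.
Total: 1.839 + 0.3917 + 0.6976 + 0.08133 s.

τ = 3.01 s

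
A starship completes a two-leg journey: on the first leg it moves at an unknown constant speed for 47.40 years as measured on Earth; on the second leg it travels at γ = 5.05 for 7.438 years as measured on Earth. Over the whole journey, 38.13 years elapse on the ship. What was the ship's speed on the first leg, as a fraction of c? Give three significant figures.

β = 0.634

Leg 1: speed unknown; τ_1 = 47.40/γ_1.
Leg 2: γ = 5.05; τ_2 = 7.438/5.050 = 1.473 years.
Total proper time: τ_1 + 1.473 = 38.13, so τ_1 = 38.13 − 1.473 = 36.66 years.
γ_1 = 47.40/36.66 = 1.293; β = √(1 − 1/γ²) = √0.4019.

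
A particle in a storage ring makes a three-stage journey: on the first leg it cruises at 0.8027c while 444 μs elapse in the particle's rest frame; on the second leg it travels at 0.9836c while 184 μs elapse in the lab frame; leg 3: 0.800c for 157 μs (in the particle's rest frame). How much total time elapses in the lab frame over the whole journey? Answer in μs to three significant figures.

Δt = 1190 μs

Leg 1: γ = 1/√(1 − 0.8027²) = 1/√0.3557 = 1.677; Δt_1 = 1.677 × 444 = 744.5 μs.
Leg 2: 184 μs is already measured in the lab frame.
Leg 3: γ = 1/√(1 − 0.800²) = 5/3 ≈ 1.667; Δt_3 = 1.667 × 157 = 261.7 μs.
Total: 744.5 + 184.0 + 261.7 μs.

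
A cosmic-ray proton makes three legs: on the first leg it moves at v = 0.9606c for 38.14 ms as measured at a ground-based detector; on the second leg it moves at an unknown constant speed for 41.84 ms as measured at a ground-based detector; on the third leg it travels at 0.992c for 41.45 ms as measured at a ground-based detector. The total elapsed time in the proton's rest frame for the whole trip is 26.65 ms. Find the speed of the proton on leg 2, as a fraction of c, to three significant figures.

β = 0.966

Leg 1: γ = 1/√(1 − 0.9606²) = 1/√0.07725 = 3.598; τ_1 = 38.14/3.598 = 10.60 ms.
Leg 2: speed unknown; τ_2 = 41.84/γ_2.
Leg 3: γ = 1/√(1 − 0.992²) = 1/√0.01594 = 7.922; τ_3 = 41.45/7.922 = 5.233 ms.
Total proper time: 10.60 + τ_2 + 5.233 = 26.65, so τ_2 = 26.65 − 15.83 = 10.82 ms.
γ_2 = 41.84/10.82 = 3.868; β = √(1 − 1/γ²) = √0.9332.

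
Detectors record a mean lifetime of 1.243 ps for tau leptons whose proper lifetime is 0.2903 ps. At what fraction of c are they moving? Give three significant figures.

β = 0.972

γ = Δt/τ₀ = 1.243/0.2903 = 4.282
β = √(1 − 1/γ²) = √(1 − 0.05454) = √0.9455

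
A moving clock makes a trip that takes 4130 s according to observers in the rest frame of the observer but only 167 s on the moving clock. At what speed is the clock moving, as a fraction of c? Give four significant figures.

The proper time is measured on the moving clock (both events occur at the clock's location); Δt is measured in the rest frame of the observer. γ = Δt/τ = 4130/167 = 24.73.
β = √(1 − 1/γ²) = √(1 − 0.001635) = √0.9984

v = 0.9992c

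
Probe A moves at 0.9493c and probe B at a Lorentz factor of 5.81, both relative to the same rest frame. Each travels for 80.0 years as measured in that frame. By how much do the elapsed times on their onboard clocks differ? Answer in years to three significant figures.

A: γ = 1/√(1 − 0.9493²) = 1/√0.09883 = 3.181; τ_A = 80.0/3.181 = 25.15 years.
B: γ = 5.81; τ_B = 80.0/5.810 = 13.77 years.

|τ_A − τ_B| = 11.4 years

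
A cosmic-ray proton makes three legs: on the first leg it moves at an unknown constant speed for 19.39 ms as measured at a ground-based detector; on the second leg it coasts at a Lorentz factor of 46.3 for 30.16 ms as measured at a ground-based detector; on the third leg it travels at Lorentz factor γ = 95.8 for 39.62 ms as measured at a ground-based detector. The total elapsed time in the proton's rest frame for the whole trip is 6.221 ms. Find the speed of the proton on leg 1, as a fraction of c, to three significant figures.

β = 0.964

Leg 1: speed unknown; τ_1 = 19.39/γ_1.
Leg 2: γ = 46.3; τ_2 = 30.16/46.30 = 0.6514 ms.
Leg 3: γ = 95.8; τ_3 = 39.62/95.80 = 0.4136 ms.
Total proper time: τ_1 + 0.6514 + 0.4136 = 6.221, so τ_1 = 6.221 − 1.065 = 5.156 ms.
γ_1 = 19.39/5.156 = 3.761; β = √(1 − 1/γ²) = √0.9293.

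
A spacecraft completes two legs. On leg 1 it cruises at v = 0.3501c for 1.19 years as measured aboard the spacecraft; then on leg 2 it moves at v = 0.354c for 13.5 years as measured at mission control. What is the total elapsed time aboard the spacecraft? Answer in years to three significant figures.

Leg 1: 1.19 years is already measured aboard the spacecraft.
Leg 2: γ = 1/√(1 − 0.354²) = 1/√0.8747 = 1.069; τ_2 = 13.5/1.069 = 12.63 years.
Total: 1.190 + 12.63 years.

τ = 13.8 years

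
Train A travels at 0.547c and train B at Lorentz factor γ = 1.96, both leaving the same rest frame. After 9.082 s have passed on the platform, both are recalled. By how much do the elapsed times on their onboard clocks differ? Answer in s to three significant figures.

A: γ = 1/√(1 − 0.547²) = 1/√0.7008 = 1.195; τ_A = 9.082/1.195 = 7.603 s.
B: γ = 1.96; τ_B = 9.082/1.960 = 4.634 s.

|τ_A − τ_B| = 2.97 s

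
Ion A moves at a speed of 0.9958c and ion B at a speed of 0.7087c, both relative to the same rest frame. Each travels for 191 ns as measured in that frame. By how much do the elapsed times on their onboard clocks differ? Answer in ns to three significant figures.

|τ_A − τ_B| = 117 ns

A: γ = 1/√(1 − 0.9958²) = 1/√0.008382 = 10.92; τ_A = 191/10.92 = 17.49 ns.
B: γ = 1/√(1 − 0.7087²) = 1/√0.4977 = 1.417; τ_B = 191/1.417 = 134.8 ns.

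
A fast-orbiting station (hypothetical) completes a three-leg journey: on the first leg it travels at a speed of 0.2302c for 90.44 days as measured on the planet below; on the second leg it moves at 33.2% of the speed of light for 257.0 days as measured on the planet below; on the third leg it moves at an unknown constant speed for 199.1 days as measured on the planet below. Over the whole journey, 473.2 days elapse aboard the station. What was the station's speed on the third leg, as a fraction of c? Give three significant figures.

Leg 1: γ = 1/√(1 − 0.2302²) = 1/√0.9470 = 1.028; τ_1 = 90.44/1.028 = 88.01 days.
Leg 2: β = 0.332; γ = 1/√(1 − 0.332²) = 1/√0.8898 = 1.060; τ_2 = 257.0/1.060 = 242.4 days.
Leg 3: speed unknown; τ_3 = 199.1/γ_3.
Total proper time: 88.01 + 242.4 + τ_3 = 473.2, so τ_3 = 473.2 − 330.4 = 142.8 days.
γ_3 = 199.1/142.8 = 1.395; β = √(1 − 1/γ²) = √0.4858.

β = 0.697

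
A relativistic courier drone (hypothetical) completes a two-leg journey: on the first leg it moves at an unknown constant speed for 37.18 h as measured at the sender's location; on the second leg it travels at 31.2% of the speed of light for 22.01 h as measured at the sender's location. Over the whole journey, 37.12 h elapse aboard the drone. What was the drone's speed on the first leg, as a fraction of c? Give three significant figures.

Leg 1: speed unknown; τ_1 = 37.18/γ_1.
Leg 2: β = 0.312; γ = 1/√(1 − 0.312²) = 1/√0.9027 = 1.053; τ_2 = 22.01/1.053 = 20.91 h.
Total proper time: τ_1 + 20.91 = 37.12, so τ_1 = 37.12 − 20.91 = 16.21 h.
γ_1 = 37.18/16.21 = 2.294; β = √(1 − 1/γ²) = √0.8099.

β = 0.900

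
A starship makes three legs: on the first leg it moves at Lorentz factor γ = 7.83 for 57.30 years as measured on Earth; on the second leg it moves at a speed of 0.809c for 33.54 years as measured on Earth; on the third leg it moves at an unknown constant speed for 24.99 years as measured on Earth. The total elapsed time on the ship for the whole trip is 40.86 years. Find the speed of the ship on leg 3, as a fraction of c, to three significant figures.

Leg 1: γ = 7.83; τ_1 = 57.30/7.830 = 7.318 years.
Leg 2: γ = 1/√(1 − 0.809²) = 1/√0.3455 = 1.701; τ_2 = 33.54/1.701 = 19.72 years.
Leg 3: speed unknown; τ_3 = 24.99/γ_3.
Total proper time: 7.318 + 19.72 + τ_3 = 40.86, so τ_3 = 40.86 − 27.03 = 13.83 years.
γ_3 = 24.99/13.83 = 1.807; β = √(1 − 1/γ²) = √0.6939.

β = 0.833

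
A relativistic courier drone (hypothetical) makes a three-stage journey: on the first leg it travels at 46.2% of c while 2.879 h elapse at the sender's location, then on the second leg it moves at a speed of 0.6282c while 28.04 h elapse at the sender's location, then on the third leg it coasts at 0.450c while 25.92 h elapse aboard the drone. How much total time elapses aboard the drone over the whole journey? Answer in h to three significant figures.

Leg 1: β = 0.462; γ = 1/√(1 − 0.462²) = 1/√0.7866 = 1.128; τ_1 = 2.879/1.128 = 2.553 h.
Leg 2: γ = 1/√(1 − 0.6282²) = 1/√0.6054 = 1.285; τ_2 = 28.04/1.285 = 21.82 h.
Leg 3: 25.92 h is already measured aboard the drone.
Total: 2.553 + 21.82 + 25.92 h.

τ = 50.3 h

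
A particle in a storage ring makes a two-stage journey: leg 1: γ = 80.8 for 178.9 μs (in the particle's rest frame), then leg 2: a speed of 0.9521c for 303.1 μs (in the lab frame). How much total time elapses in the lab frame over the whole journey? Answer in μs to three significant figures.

Leg 1: γ = 80.8; Δt_1 = 80.80 × 178.9 = 1.446×10⁴ μs.
Leg 2: 303.1 μs is already measured in the lab frame.
Total: 1.446×10⁴ + 303.1 μs.

Δt = 1.48×10⁴ μs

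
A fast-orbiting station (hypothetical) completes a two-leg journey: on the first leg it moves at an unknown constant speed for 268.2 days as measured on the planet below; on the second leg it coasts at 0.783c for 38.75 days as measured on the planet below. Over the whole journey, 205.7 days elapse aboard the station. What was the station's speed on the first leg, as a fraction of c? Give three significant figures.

β = 0.736

Leg 1: speed unknown; τ_1 = 268.2/γ_1.
Leg 2: γ = 1/√(1 − 0.783²) = 1/√0.3869 = 1.608; τ_2 = 38.75/1.608 = 24.10 days.
Total proper time: τ_1 + 24.10 = 205.7, so τ_1 = 205.7 − 24.10 = 181.6 days.
γ_1 = 268.2/181.6 = 1.477; β = √(1 − 1/γ²) = √0.5415.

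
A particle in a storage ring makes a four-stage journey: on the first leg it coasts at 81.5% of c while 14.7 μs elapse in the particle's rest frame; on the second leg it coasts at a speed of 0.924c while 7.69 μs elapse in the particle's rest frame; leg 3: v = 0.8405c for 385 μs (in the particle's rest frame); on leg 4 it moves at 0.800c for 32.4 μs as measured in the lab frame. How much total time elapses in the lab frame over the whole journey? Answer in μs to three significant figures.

Leg 1: β = 0.815; γ = 1/√(1 − 0.815²) = 1/√0.3358 = 1.726; Δt_1 = 1.726 × 14.7 = 25.37 μs.
Leg 2: γ = 1/√(1 − 0.924²) = 1/√0.1462 = 2.615; Δt_2 = 2.615 × 7.69 = 20.11 μs.
Leg 3: γ = 1/√(1 − 0.8405²) = 1/√0.2936 = 1.846; Δt_3 = 1.846 × 385 = 710.6 μs.
Leg 4: 32.4 μs is already measured in the lab frame.
Total: 25.37 + 20.11 + 710.6 + 32.40 μs.

Δt = 788 μs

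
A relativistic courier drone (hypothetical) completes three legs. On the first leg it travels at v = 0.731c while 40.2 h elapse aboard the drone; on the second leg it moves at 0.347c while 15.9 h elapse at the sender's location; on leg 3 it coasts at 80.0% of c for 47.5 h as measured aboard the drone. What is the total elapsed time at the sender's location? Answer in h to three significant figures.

Δt = 154 h

Leg 1: γ = 1/√(1 − 0.731²) = 1/√0.4656 = 1.465; Δt_1 = 1.465 × 40.2 = 58.91 h.
Leg 2: 15.9 h is already measured at the sender's location.
Leg 3: β = 0.800; γ = 1/√(1 − 0.800²) = 1/√0.3600 = 1.667; Δt_3 = 1.667 × 47.5 = 79.17 h.
Total: 58.91 + 15.90 + 79.17 h.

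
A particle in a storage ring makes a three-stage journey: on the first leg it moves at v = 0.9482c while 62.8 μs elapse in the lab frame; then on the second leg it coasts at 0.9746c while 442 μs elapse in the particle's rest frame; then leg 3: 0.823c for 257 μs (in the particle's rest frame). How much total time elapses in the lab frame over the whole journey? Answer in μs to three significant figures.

Leg 1: 62.8 μs is already measured in the lab frame.
Leg 2: γ = 1/√(1 − 0.9746²) = 1/√0.05015 = 4.465; Δt_2 = 4.465 × 442 = 1974 μs.
Leg 3: γ = 1/√(1 − 0.823²) = 1/√0.3227 = 1.760; Δt_3 = 1.760 × 257 = 452.4 μs.
Total: 62.80 + 1974 + 452.4 μs.

Δt = 2490 μs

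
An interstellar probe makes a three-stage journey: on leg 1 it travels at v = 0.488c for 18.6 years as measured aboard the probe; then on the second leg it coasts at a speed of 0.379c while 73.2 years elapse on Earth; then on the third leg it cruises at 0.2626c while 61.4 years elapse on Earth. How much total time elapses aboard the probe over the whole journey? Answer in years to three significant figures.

τ = 146 years

Leg 1: 18.6 years is already measured aboard the probe.
Leg 2: γ = 1/√(1 − 0.379²) = 1/√0.8564 = 1.081; τ_2 = 73.2/1.081 = 67.74 years.
Leg 3: γ = 1/√(1 − 0.2626²) = 1/√0.9310 = 1.036; τ_3 = 61.4/1.036 = 59.25 years.
Total: 18.60 + 67.74 + 59.25 years.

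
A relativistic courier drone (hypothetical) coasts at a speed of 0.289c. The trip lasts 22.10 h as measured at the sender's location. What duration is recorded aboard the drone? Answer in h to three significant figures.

τ = 21.2 h

γ = 1/√(1 − 0.289²) = 1/√0.9165 = 1.045
The interval measured at the sender's location is the dilated one; the clock aboard the drone measures the proper time τ = Δt/γ = 22.10/1.045 h.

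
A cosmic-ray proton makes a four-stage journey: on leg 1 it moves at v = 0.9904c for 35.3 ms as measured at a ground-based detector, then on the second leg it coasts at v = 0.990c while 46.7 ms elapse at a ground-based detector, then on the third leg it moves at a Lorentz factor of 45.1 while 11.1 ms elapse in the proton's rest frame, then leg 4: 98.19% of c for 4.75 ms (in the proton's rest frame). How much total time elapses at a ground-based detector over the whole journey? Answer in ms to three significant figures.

Leg 1: 35.3 ms is already measured at a ground-based detector.
Leg 2: 46.7 ms is already measured at a ground-based detector.
Leg 3: γ = 45.1; Δt_3 = 45.10 × 11.1 = 500.6 ms.
Leg 4: β = 0.9819; γ = 1/√(1 − 0.9819²) = 1/√0.03587 = 5.280; Δt_4 = 5.280 × 4.75 = 25.08 ms.
Total: 35.30 + 46.70 + 500.6 + 25.08 ms.

Δt = 608 ms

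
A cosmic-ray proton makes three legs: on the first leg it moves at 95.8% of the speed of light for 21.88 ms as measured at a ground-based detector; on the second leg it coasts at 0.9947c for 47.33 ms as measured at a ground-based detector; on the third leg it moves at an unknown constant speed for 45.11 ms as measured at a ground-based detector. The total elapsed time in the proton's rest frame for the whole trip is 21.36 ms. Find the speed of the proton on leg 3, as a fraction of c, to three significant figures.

β = 0.974

Leg 1: β = 0.958; γ = 1/√(1 − 0.958²) = 1/√0.08224 = 3.487; τ_1 = 21.88/3.487 = 6.274 ms.
Leg 2: γ = 1/√(1 − 0.9947²) = 1/√0.01057 = 9.726; τ_2 = 47.33/9.726 = 4.866 ms.
Leg 3: speed unknown; τ_3 = 45.11/γ_3.
Total proper time: 6.274 + 4.866 + τ_3 = 21.36, so τ_3 = 21.36 − 11.14 = 10.22 ms.
γ_3 = 45.11/10.22 = 4.414; β = √(1 − 1/γ²) = √0.9487.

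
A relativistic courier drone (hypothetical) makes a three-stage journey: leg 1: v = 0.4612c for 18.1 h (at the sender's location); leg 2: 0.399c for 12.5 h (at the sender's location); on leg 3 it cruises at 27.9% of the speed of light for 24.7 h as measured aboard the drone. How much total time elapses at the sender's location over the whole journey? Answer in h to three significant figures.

Δt = 56.3 h

Leg 1: 18.1 h is already measured at the sender's location.
Leg 2: 12.5 h is already measured at the sender's location.
Leg 3: β = 0.279; γ = 1/√(1 − 0.279²) = 1/√0.9222 = 1.041; Δt_3 = 1.041 × 24.7 = 25.72 h.
Total: 18.10 + 12.50 + 25.72 h.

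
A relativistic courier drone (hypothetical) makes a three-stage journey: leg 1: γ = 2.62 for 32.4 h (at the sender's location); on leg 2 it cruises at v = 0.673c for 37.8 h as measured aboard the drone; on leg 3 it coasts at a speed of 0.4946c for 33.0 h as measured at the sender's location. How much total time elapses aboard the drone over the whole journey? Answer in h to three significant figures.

τ = 78.8 h

Leg 1: γ = 2.62; τ_1 = 32.4/2.620 = 12.37 h.
Leg 2: 37.8 h is already measured aboard the drone.
Leg 3: γ = 1/√(1 − 0.4946²) = 1/√0.7554 = 1.151; τ_3 = 33.0/1.151 = 28.68 h.
Total: 12.37 + 37.80 + 28.68 h.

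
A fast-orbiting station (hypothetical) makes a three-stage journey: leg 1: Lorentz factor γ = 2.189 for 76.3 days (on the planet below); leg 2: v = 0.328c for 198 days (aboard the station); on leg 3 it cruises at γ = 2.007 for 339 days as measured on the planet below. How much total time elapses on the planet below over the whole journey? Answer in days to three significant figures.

Leg 1: 76.3 days is already measured on the planet below.
Leg 2: γ = 1/√(1 − 0.328²) = 1/√0.8924 = 1.059; Δt_2 = 1.059 × 198 = 209.6 days.
Leg 3: 339 days is already measured on the planet below.
Total: 76.30 + 209.6 + 339.0 days.

Δt = 625 days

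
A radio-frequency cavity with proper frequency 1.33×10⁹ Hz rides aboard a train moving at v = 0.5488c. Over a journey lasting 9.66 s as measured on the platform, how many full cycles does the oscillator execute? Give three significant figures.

γ = 1/√(1 − 0.5488²) = 1/√0.6988 = 1.196
The oscillator's own cycle count is N = f × τ where τ is the proper time on the train. τ = Δt/γ = 9.66/1.196 = 8.075 s = 8.075×10⁰ s.
N = 1.33×10⁹ × 8.075×10⁰ = 1.074×10¹⁰.

N = 1.07×10¹⁰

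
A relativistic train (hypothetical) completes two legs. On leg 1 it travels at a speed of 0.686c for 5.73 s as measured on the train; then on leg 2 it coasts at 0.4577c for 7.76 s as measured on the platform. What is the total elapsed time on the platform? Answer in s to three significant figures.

Leg 1: γ = 1/√(1 − 0.686²) = 1/√0.5294 = 1.374; Δt_1 = 1.374 × 5.73 = 7.875 s.
Leg 2: 7.76 s is already measured on the platform.
Total: 7.875 + 7.760 s.

Δt = 15.6 s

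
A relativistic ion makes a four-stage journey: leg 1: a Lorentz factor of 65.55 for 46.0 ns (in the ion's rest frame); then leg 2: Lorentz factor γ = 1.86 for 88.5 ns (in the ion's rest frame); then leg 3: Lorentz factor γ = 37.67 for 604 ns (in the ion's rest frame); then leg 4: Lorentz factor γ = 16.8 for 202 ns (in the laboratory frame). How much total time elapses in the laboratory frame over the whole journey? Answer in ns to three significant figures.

Δt = 2.61×10⁴ ns

Leg 1: γ = 65.55; Δt_1 = 65.55 × 46.0 = 3015 ns.
Leg 2: γ = 1.86; Δt_2 = 1.860 × 88.5 = 164.6 ns.
Leg 3: γ = 37.67; Δt_3 = 37.67 × 604 = 2.275×10⁴ ns.
Leg 4: 202 ns is already measured in the laboratory frame.
Total: 3015 + 164.6 + 2.275×10⁴ + 202.0 ns.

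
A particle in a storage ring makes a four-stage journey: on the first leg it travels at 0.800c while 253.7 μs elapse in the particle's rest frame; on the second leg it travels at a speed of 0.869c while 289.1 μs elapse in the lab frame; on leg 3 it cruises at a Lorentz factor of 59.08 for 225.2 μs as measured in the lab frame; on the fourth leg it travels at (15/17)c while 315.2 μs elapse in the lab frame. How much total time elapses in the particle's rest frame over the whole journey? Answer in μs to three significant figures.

τ = 549 μs

Leg 1: 253.7 μs is already measured in the particle's rest frame.
Leg 2: γ = 1/√(1 − 0.869²) = 1/√0.2448 = 2.021; τ_2 = 289.1/2.021 = 143.1 μs.
Leg 3: γ = 59.08; τ_3 = 225.2/59.08 = 3.812 μs.
Leg 4: γ = 1/√(1 − (15/17)²) = 17/8 = 2.125; τ_4 = 315.2/2.125 = 148.3 μs.
Total: 253.7 + 143.1 + 3.812 + 148.3 μs.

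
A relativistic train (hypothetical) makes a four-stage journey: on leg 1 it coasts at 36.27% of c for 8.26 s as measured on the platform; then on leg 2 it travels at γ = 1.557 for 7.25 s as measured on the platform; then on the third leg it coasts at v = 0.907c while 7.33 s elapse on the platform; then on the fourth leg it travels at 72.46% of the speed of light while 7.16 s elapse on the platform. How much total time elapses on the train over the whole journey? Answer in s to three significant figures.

τ = 20.4 s

Leg 1: β = 0.3627; γ = 1/√(1 − 0.3627²) = 1/√0.8684 = 1.073; τ_1 = 8.26/1.073 = 7.698 s.
Leg 2: γ = 1.557; τ_2 = 7.25/1.557 = 4.656 s.
Leg 3: γ = 1/√(1 − 0.907²) = 1/√0.1774 = 2.375; τ_3 = 7.33/2.375 = 3.087 s.
Leg 4: β = 0.7246; γ = 1/√(1 − 0.7246²) = 1/√0.4750 = 1.451; τ_4 = 7.16/1.451 = 4.934 s.
Total: 7.698 + 4.656 + 3.087 + 4.934 s.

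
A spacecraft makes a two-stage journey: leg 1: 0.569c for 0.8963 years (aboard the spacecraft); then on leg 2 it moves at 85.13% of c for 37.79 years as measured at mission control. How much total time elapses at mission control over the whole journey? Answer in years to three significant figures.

Δt = 38.9 years

Leg 1: γ = 1/√(1 − 0.569²) = 1/√0.6762 = 1.216; Δt_1 = 1.216 × 0.8963 = 1.090 years.
Leg 2: 37.79 years is already measured at mission control.
Total: 1.090 + 37.79 years.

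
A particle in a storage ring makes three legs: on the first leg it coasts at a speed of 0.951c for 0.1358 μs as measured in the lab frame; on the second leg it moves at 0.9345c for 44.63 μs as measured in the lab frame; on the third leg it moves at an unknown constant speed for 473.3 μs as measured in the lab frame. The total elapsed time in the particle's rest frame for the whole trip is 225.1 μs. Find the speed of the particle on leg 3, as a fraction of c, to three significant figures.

Leg 1: γ = 1/√(1 − 0.951²) = 1/√0.09560 = 3.234; τ_1 = 0.1358/3.234 = 0.04199 μs.
Leg 2: γ = 1/√(1 − 0.9345²) = 1/√0.1267 = 2.809; τ_2 = 44.63/2.809 = 15.89 μs.
Leg 3: speed unknown; τ_3 = 473.3/γ_3.
Total proper time: 0.04199 + 15.89 + τ_3 = 225.1, so τ_3 = 225.1 − 15.93 = 209.2 μs.
γ_3 = 473.3/209.2 = 2.263; β = √(1 − 1/γ²) = √0.8047.

β = 0.897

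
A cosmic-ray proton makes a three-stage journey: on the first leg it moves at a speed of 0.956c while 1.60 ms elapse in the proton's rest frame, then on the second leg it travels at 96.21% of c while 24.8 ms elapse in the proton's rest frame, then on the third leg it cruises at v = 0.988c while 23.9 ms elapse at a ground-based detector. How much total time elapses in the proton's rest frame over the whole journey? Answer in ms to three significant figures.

τ = 30.1 ms

Leg 1: 1.60 ms is already measured in the proton's rest frame.
Leg 2: 24.8 ms is already measured in the proton's rest frame.
Leg 3: γ = 1/√(1 − 0.988²) = 1/√0.02386 = 6.474; τ_3 = 23.9/6.474 = 3.691 ms.
Total: 1.600 + 24.80 + 3.691 ms.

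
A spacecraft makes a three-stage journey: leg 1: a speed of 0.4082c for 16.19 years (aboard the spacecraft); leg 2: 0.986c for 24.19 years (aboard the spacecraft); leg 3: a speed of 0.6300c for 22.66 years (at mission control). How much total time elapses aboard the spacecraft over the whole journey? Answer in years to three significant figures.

Leg 1: 16.19 years is already measured aboard the spacecraft.
Leg 2: 24.19 years is already measured aboard the spacecraft.
Leg 3: γ = 1/√(1 − 0.6300²) = 1/√0.6031 = 1.288; τ_3 = 22.66/1.288 = 17.60 years.
Total: 16.19 + 24.19 + 17.60 years.

τ = 58.0 years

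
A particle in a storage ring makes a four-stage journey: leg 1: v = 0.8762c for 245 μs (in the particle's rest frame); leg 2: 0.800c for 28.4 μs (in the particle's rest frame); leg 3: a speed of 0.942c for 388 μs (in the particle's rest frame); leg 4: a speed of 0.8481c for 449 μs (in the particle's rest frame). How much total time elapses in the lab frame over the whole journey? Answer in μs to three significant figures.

Δt = 2560 μs

Leg 1: γ = 1/√(1 − 0.8762²) = 1/√0.2323 = 2.075; Δt_1 = 2.075 × 245 = 508.4 μs.
Leg 2: γ = 1/√(1 − 0.800²) = 5/3 ≈ 1.667; Δt_2 = 1.667 × 28.4 = 47.33 μs.
Leg 3: γ = 1/√(1 − 0.942²) = 1/√0.1126 = 2.980; Δt_3 = 2.980 × 388 = 1156 μs.
Leg 4: γ = 1/√(1 − 0.8481²) = 1/√0.2807 = 1.887; Δt_4 = 1.887 × 449 = 847.4 μs.
Total: 508.4 + 47.33 + 1156 + 847.4 μs.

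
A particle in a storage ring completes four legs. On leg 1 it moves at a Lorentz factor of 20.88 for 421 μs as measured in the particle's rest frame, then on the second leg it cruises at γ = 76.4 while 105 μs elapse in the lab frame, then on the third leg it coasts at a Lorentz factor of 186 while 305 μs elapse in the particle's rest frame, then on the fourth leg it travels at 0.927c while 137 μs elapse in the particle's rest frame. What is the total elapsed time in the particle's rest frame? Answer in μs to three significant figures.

τ = 864 μs

Leg 1: 421 μs is already measured in the particle's rest frame.
Leg 2: γ = 76.4; τ_2 = 105/76.40 = 1.374 μs.
Leg 3: 305 μs is already measured in the particle's rest frame.
Leg 4: 137 μs is already measured in the particle's rest frame.
Total: 421.0 + 1.374 + 305.0 + 137.0 μs.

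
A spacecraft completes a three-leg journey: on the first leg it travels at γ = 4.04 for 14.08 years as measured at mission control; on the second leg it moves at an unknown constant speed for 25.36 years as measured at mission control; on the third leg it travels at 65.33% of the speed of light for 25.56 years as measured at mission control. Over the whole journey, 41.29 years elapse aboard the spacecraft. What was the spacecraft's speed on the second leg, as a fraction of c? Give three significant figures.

Leg 1: γ = 4.04; τ_1 = 14.08/4.040 = 3.485 years.
Leg 2: speed unknown; τ_2 = 25.36/γ_2.
Leg 3: β = 0.6533; γ = 1/√(1 − 0.6533²) = 1/√0.5732 = 1.321; τ_3 = 25.56/1.321 = 19.35 years.
Total proper time: 3.485 + τ_2 + 19.35 = 41.29, so τ_2 = 41.29 − 22.84 = 18.45 years.
γ_2 = 25.36/18.45 = 1.374; β = √(1 − 1/γ²) = √0.4705.

β = 0.686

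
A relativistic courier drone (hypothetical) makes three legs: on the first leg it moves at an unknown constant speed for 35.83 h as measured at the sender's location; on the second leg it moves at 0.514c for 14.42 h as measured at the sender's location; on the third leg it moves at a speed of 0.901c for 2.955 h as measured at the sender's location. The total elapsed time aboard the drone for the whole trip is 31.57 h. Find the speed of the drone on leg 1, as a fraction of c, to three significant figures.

Leg 1: speed unknown; τ_1 = 35.83/γ_1.
Leg 2: γ = 1/√(1 − 0.514²) = 1/√0.7358 = 1.166; τ_2 = 14.42/1.166 = 12.37 h.
Leg 3: γ = 1/√(1 − 0.901²) = 1/√0.1882 = 2.305; τ_3 = 2.955/2.305 = 1.282 h.
Total proper time: τ_1 + 12.37 + 1.282 = 31.57, so τ_1 = 31.57 − 13.65 = 17.92 h.
γ_1 = 35.83/17.92 = 2.000; β = √(1 − 1/γ²) = √0.7499.

β = 0.866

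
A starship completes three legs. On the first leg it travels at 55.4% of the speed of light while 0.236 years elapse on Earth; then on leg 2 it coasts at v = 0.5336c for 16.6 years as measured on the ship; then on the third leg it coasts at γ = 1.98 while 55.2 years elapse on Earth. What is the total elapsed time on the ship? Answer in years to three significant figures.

Leg 1: β = 0.554; γ = 1/√(1 − 0.554²) = 1/√0.6931 = 1.201; τ_1 = 0.236/1.201 = 0.1965 years.
Leg 2: 16.6 years is already measured on the ship.
Leg 3: γ = 1.98; τ_3 = 55.2/1.980 = 27.88 years.
Total: 0.1965 + 16.60 + 27.88 years.

τ = 44.7 years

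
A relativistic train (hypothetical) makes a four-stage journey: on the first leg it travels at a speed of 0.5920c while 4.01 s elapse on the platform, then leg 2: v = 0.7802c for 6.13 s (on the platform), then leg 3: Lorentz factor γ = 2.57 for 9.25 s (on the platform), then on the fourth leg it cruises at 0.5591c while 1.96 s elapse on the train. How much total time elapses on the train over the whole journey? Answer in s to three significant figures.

Leg 1: γ = 1/√(1 − 0.5920²) = 1/√0.6495 = 1.241; τ_1 = 4.01/1.241 = 3.232 s.
Leg 2: γ = 1/√(1 − 0.7802²) = 1/√0.3913 = 1.599; τ_2 = 6.13/1.599 = 3.834 s.
Leg 3: γ = 2.57; τ_3 = 9.25/2.570 = 3.599 s.
Leg 4: 1.96 s is already measured on the train.
Total: 3.232 + 3.834 + 3.599 + 1.960 s.

τ = 12.6 s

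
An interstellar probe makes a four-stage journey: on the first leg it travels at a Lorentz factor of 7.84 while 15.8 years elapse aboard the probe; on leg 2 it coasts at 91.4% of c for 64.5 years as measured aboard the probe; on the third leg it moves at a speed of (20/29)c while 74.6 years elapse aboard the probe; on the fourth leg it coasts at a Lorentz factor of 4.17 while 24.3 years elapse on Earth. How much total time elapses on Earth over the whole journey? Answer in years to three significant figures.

Leg 1: γ = 7.84; Δt_1 = 7.840 × 15.8 = 123.9 years.
Leg 2: β = 0.914; γ = 1/√(1 − 0.914²) = 1/√0.1646 = 2.465; Δt_2 = 2.465 × 64.5 = 159.0 years.
Leg 3: γ = 1/√(1 − (20/29)²) = 29/21 ≈ 1.381; Δt_3 = 1.381 × 74.6 = 103.0 years.
Leg 4: 24.3 years is already measured on Earth.
Total: 123.9 + 159.0 + 103.0 + 24.30 years.

Δt = 410 years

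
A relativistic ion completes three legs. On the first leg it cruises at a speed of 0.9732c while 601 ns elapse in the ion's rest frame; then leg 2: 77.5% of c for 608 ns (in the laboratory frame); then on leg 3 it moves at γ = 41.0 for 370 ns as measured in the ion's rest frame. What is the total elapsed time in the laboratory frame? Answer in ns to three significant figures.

Leg 1: γ = 1/√(1 − 0.9732²) = 1/√0.05288 = 4.349; Δt_1 = 4.349 × 601 = 2613 ns.
Leg 2: 608 ns is already measured in the laboratory frame.
Leg 3: γ = 41.0; Δt_3 = 41.00 × 370 = 1.517×10⁴ ns.
Total: 2613 + 608.0 + 1.517×10⁴ ns.

Δt = 1.84×10⁴ ns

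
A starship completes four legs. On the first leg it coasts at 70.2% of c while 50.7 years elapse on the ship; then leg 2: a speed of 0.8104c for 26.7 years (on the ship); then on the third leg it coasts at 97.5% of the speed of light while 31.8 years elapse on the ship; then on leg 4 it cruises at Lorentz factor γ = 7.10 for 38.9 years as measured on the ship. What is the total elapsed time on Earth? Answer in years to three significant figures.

Leg 1: β = 0.702; γ = 1/√(1 − 0.702²) = 1/√0.5072 = 1.404; Δt_1 = 1.404 × 50.7 = 71.19 years.
Leg 2: γ = 1/√(1 − 0.8104²) = 1/√0.3433 = 1.707; Δt_2 = 1.707 × 26.7 = 45.57 years.
Leg 3: β = 0.975; γ = 1/√(1 − 0.975²) = 1/√0.04938 = 4.500; Δt_3 = 4.500 × 31.8 = 143.1 years.
Leg 4: γ = 7.10; Δt_4 = 7.100 × 38.9 = 276.2 years.
Total: 71.19 + 45.57 + 143.1 + 276.2 years.

Δt = 536 years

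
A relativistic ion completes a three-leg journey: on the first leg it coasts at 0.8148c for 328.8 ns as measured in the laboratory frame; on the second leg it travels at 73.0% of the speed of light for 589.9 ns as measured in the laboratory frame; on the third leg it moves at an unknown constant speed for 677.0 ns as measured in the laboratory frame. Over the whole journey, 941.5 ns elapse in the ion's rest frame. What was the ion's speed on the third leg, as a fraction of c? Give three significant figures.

β = 0.858

Leg 1: γ = 1/√(1 − 0.8148²) = 1/√0.3361 = 1.725; τ_1 = 328.8/1.725 = 190.6 ns.
Leg 2: β = 0.730; γ = 1/√(1 − 0.730²) = 1/√0.4671 = 1.463; τ_2 = 589.9/1.463 = 403.2 ns.
Leg 3: speed unknown; τ_3 = 677.0/γ_3.
Total proper time: 190.6 + 403.2 + τ_3 = 941.5, so τ_3 = 941.5 − 593.8 = 347.7 ns.
γ_3 = 677.0/347.7 = 1.947; β = √(1 − 1/γ²) = √0.7362.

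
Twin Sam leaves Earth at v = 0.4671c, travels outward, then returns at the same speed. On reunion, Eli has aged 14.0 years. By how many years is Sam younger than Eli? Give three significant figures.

γ = 1/√(1 − 0.4671²) = 1/√0.7818 = 1.131
Sam's elapsed proper time: τ = 14.0/1.131 = 12.38 years.
Age gap = Δt − τ = 14.0 − 12.38 years.

Δt − τ = 1.62 years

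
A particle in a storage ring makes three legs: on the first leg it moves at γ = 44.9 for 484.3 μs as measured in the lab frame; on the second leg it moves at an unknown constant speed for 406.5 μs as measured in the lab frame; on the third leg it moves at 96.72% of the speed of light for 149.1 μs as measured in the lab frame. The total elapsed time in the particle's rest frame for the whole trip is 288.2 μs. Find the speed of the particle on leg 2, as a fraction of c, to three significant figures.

Leg 1: γ = 44.9; τ_1 = 484.3/44.90 = 10.79 μs.
Leg 2: speed unknown; τ_2 = 406.5/γ_2.
Leg 3: β = 0.9672; γ = 1/√(1 − 0.9672²) = 1/√0.06452 = 3.937; τ_3 = 149.1/3.937 = 37.87 μs.
Total proper time: 10.79 + τ_2 + 37.87 = 288.2, so τ_2 = 288.2 − 48.66 = 239.5 μs.
γ_2 = 406.5/239.5 = 1.697; β = √(1 − 1/γ²) = √0.6528.

β = 0.808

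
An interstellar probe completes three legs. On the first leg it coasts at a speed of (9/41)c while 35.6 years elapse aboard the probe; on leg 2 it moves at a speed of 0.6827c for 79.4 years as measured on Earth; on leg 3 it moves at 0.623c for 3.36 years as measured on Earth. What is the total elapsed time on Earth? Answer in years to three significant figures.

Leg 1: γ = 1/√(1 − (9/41)²) = 41/40 = 1.025; Δt_1 = 1.025 × 35.6 = 36.49 years.
Leg 2: 79.4 years is already measured on Earth.
Leg 3: 3.36 years is already measured on Earth.
Total: 36.49 + 79.40 + 3.360 years.

Δt = 119 years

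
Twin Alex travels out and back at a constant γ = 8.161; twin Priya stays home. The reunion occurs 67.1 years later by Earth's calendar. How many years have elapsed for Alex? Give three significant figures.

γ = 8.161
Alex's clock measures proper time along the trip: τ = Δt/γ = 67.1/8.161 years.

τ = 8.22 years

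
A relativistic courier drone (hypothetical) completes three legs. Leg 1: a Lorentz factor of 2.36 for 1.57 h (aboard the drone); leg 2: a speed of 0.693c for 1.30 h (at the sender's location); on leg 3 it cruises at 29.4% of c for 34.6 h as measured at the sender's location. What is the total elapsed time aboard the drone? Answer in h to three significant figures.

τ = 35.6 h

Leg 1: 1.57 h is already measured aboard the drone.
Leg 2: γ = 1/√(1 − 0.693²) = 1/√0.5198 = 1.387; τ_2 = 1.30/1.387 = 0.9372 h.
Leg 3: β = 0.294; γ = 1/√(1 − 0.294²) = 1/√0.9136 = 1.046; τ_3 = 34.6/1.046 = 33.07 h.
Total: 1.570 + 0.9372 + 33.07 h.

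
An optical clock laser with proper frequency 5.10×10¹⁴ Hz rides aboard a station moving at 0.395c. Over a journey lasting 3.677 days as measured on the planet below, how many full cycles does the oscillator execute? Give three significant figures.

N = 1.49×10²⁰

γ = 1/√(1 − 0.395²) = 1/√0.8440 = 1.089
The oscillator's own cycle count is N = f × τ where τ is the proper time aboard the station. τ = Δt/γ = 3.677/1.089 = 3.378 days = 2.919×10⁵ s.
N = 5.10×10¹⁴ × 2.919×10⁵ = 1.488×10²⁰.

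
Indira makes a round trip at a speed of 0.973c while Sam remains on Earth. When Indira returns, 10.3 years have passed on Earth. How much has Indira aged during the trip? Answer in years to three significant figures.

γ = 1/√(1 − 0.973²) = 1/√0.05327 = 4.333
Indira's clock measures proper time along the trip: τ = Δt/γ = 10.3/4.333 years.

τ = 2.38 years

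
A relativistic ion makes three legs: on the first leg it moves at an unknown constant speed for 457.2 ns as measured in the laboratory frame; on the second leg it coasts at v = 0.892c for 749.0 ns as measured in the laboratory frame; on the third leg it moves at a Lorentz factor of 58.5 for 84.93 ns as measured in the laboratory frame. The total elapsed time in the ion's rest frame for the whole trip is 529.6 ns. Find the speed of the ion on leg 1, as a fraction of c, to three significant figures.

Leg 1: speed unknown; τ_1 = 457.2/γ_1.
Leg 2: γ = 1/√(1 − 0.892²) = 1/√0.2043 = 2.212; τ_2 = 749.0/2.212 = 338.6 ns.
Leg 3: γ = 58.5; τ_3 = 84.93/58.50 = 1.452 ns.
Total proper time: τ_1 + 338.6 + 1.452 = 529.6, so τ_1 = 529.6 − 340.0 = 189.6 ns.
γ_1 = 457.2/189.6 = 2.412; β = √(1 − 1/γ²) = √0.8281.

β = 0.910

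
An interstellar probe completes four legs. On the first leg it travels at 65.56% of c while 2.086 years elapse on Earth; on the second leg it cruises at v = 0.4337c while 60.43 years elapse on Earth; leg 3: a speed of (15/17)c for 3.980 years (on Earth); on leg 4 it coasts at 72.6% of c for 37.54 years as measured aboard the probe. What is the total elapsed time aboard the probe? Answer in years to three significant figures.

τ = 95.4 years

Leg 1: β = 0.6556; γ = 1/√(1 − 0.6556²) = 1/√0.5702 = 1.324; τ_1 = 2.086/1.324 = 1.575 years.
Leg 2: γ = 1/√(1 − 0.4337²) = 1/√0.8119 = 1.110; τ_2 = 60.43/1.110 = 54.45 years.
Leg 3: γ = 1/√(1 − (15/17)²) = 17/8 = 2.125; τ_3 = 3.980/2.125 = 1.873 years.
Leg 4: 37.54 years is already measured aboard the probe.
Total: 1.575 + 54.45 + 1.873 + 37.54 years.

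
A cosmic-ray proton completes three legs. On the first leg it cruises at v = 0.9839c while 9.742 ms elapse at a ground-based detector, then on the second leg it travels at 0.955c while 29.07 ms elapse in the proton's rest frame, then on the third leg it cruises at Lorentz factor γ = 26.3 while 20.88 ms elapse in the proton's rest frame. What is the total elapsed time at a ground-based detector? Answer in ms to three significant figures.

Δt = 657 ms

Leg 1: 9.742 ms is already measured at a ground-based detector.
Leg 2: γ = 1/√(1 − 0.955²) = 1/√0.08798 = 3.371; Δt_2 = 3.371 × 29.07 = 98.01 ms.
Leg 3: γ = 26.3; Δt_3 = 26.30 × 20.88 = 549.1 ms.
Total: 9.742 + 98.01 + 549.1 ms.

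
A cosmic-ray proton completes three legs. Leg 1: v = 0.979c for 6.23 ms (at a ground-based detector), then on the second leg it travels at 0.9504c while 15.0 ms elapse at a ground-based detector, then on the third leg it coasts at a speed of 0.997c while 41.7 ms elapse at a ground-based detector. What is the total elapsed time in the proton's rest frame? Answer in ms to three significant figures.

τ = 9.16 ms

Leg 1: γ = 1/√(1 − 0.979²) = 1/√0.04156 = 4.905; τ_1 = 6.23/4.905 = 1.270 ms.
Leg 2: γ = 1/√(1 − 0.9504²) = 1/√0.09674 = 3.215; τ_2 = 15.0/3.215 = 4.665 ms.
Leg 3: γ = 1/√(1 − 0.997²) = 1/√0.005991 = 12.92; τ_3 = 41.7/12.92 = 3.228 ms.
Total: 1.270 + 4.665 + 3.228 ms.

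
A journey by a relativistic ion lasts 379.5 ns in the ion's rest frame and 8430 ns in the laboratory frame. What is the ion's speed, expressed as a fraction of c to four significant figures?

β = 0.9990

The proper time is measured in the ion's rest frame (both events occur at the ion's location); Δt is measured in the laboratory frame. γ = Δt/τ = 8430/379.5 = 22.21.
β = √(1 − 1/γ²) = √(1 − 0.002027) = √0.9980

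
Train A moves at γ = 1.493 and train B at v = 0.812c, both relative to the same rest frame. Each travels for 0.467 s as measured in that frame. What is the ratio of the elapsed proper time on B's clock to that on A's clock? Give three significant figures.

A: γ = 1.493. B: γ = 1/√(1 − 0.812²) = 1/√0.3407 = 1.713.
τ_A/τ_B = γ_B/γ_A = 1.713/1.493 = 1.148, so τ_B/τ_A = 0.8714.

τ_B/τ_A = 0.871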